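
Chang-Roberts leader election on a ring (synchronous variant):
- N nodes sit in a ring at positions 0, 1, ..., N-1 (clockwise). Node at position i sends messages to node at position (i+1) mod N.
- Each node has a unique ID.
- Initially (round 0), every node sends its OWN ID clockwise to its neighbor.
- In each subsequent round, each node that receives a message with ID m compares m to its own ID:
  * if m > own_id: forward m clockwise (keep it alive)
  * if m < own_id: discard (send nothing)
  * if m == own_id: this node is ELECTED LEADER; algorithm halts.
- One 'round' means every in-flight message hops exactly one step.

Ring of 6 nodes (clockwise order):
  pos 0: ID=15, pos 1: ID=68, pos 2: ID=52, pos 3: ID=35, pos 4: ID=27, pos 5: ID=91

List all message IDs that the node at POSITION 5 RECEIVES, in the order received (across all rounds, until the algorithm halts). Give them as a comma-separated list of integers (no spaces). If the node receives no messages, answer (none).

Round 1: pos1(id68) recv 15: drop; pos2(id52) recv 68: fwd; pos3(id35) recv 52: fwd; pos4(id27) recv 35: fwd; pos5(id91) recv 27: drop; pos0(id15) recv 91: fwd
Round 2: pos3(id35) recv 68: fwd; pos4(id27) recv 52: fwd; pos5(id91) recv 35: drop; pos1(id68) recv 91: fwd
Round 3: pos4(id27) recv 68: fwd; pos5(id91) recv 52: drop; pos2(id52) recv 91: fwd
Round 4: pos5(id91) recv 68: drop; pos3(id35) recv 91: fwd
Round 5: pos4(id27) recv 91: fwd
Round 6: pos5(id91) recv 91: ELECTED

Answer: 27,35,52,68,91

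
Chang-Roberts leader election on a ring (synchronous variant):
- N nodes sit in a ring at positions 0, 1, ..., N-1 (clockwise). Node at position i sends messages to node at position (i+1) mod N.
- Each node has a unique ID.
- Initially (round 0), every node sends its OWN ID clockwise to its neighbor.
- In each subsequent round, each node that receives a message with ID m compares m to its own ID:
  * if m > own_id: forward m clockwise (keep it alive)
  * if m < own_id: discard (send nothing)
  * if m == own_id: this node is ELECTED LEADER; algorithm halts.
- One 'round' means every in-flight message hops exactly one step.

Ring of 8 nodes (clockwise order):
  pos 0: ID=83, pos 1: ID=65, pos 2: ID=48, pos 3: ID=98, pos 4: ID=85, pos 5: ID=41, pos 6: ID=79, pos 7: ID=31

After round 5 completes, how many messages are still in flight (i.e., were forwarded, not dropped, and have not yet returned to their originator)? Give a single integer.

Answer: 2

Derivation:
Round 1: pos1(id65) recv 83: fwd; pos2(id48) recv 65: fwd; pos3(id98) recv 48: drop; pos4(id85) recv 98: fwd; pos5(id41) recv 85: fwd; pos6(id79) recv 41: drop; pos7(id31) recv 79: fwd; pos0(id83) recv 31: drop
Round 2: pos2(id48) recv 83: fwd; pos3(id98) recv 65: drop; pos5(id41) recv 98: fwd; pos6(id79) recv 85: fwd; pos0(id83) recv 79: drop
Round 3: pos3(id98) recv 83: drop; pos6(id79) recv 98: fwd; pos7(id31) recv 85: fwd
Round 4: pos7(id31) recv 98: fwd; pos0(id83) recv 85: fwd
Round 5: pos0(id83) recv 98: fwd; pos1(id65) recv 85: fwd
After round 5: 2 messages still in flight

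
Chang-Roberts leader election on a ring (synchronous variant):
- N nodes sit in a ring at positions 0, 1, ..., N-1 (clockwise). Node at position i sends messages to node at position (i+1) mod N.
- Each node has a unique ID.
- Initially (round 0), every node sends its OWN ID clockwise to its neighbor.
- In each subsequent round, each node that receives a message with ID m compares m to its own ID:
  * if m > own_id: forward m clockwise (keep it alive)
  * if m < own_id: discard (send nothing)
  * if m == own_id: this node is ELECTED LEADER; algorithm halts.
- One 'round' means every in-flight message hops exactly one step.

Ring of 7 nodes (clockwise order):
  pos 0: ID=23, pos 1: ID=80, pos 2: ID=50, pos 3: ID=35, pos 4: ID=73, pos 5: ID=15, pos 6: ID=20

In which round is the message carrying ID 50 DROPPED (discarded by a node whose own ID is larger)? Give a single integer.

Answer: 2

Derivation:
Round 1: pos1(id80) recv 23: drop; pos2(id50) recv 80: fwd; pos3(id35) recv 50: fwd; pos4(id73) recv 35: drop; pos5(id15) recv 73: fwd; pos6(id20) recv 15: drop; pos0(id23) recv 20: drop
Round 2: pos3(id35) recv 80: fwd; pos4(id73) recv 50: drop; pos6(id20) recv 73: fwd
Round 3: pos4(id73) recv 80: fwd; pos0(id23) recv 73: fwd
Round 4: pos5(id15) recv 80: fwd; pos1(id80) recv 73: drop
Round 5: pos6(id20) recv 80: fwd
Round 6: pos0(id23) recv 80: fwd
Round 7: pos1(id80) recv 80: ELECTED
Message ID 50 originates at pos 2; dropped at pos 4 in round 2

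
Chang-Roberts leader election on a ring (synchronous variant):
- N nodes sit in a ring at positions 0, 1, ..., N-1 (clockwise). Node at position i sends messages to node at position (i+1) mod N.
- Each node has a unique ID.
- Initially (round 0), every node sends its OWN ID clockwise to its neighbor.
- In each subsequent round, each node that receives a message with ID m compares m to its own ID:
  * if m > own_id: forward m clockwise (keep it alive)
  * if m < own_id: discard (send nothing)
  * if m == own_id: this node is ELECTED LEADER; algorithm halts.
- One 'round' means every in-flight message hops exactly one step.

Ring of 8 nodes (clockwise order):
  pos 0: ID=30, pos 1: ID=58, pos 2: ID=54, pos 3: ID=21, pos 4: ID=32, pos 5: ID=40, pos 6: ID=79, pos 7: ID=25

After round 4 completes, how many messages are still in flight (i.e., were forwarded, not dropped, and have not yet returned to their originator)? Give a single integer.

Round 1: pos1(id58) recv 30: drop; pos2(id54) recv 58: fwd; pos3(id21) recv 54: fwd; pos4(id32) recv 21: drop; pos5(id40) recv 32: drop; pos6(id79) recv 40: drop; pos7(id25) recv 79: fwd; pos0(id30) recv 25: drop
Round 2: pos3(id21) recv 58: fwd; pos4(id32) recv 54: fwd; pos0(id30) recv 79: fwd
Round 3: pos4(id32) recv 58: fwd; pos5(id40) recv 54: fwd; pos1(id58) recv 79: fwd
Round 4: pos5(id40) recv 58: fwd; pos6(id79) recv 54: drop; pos2(id54) recv 79: fwd
After round 4: 2 messages still in flight

Answer: 2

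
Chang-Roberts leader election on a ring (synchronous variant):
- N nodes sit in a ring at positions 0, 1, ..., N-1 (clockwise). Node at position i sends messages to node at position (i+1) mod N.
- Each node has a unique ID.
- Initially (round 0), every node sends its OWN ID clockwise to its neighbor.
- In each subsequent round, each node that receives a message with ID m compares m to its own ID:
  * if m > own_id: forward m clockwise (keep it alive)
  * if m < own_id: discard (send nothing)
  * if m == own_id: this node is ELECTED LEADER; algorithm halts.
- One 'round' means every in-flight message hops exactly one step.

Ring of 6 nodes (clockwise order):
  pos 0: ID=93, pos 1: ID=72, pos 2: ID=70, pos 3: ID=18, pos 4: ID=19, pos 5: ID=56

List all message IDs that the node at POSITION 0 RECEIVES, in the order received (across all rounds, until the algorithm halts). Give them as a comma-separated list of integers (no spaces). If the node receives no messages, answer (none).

Round 1: pos1(id72) recv 93: fwd; pos2(id70) recv 72: fwd; pos3(id18) recv 70: fwd; pos4(id19) recv 18: drop; pos5(id56) recv 19: drop; pos0(id93) recv 56: drop
Round 2: pos2(id70) recv 93: fwd; pos3(id18) recv 72: fwd; pos4(id19) recv 70: fwd
Round 3: pos3(id18) recv 93: fwd; pos4(id19) recv 72: fwd; pos5(id56) recv 70: fwd
Round 4: pos4(id19) recv 93: fwd; pos5(id56) recv 72: fwd; pos0(id93) recv 70: drop
Round 5: pos5(id56) recv 93: fwd; pos0(id93) recv 72: drop
Round 6: pos0(id93) recv 93: ELECTED

Answer: 56,70,72,93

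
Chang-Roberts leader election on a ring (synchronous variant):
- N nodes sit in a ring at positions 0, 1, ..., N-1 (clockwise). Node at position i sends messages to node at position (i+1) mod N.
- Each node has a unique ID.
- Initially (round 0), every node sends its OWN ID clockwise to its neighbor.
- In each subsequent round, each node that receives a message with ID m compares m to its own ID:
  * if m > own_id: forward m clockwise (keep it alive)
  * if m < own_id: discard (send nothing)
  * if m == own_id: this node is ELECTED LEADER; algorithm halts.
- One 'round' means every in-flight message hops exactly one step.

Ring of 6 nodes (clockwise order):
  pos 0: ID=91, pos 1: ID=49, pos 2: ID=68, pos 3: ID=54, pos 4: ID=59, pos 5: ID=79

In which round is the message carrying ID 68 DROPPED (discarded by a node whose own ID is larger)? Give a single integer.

Round 1: pos1(id49) recv 91: fwd; pos2(id68) recv 49: drop; pos3(id54) recv 68: fwd; pos4(id59) recv 54: drop; pos5(id79) recv 59: drop; pos0(id91) recv 79: drop
Round 2: pos2(id68) recv 91: fwd; pos4(id59) recv 68: fwd
Round 3: pos3(id54) recv 91: fwd; pos5(id79) recv 68: drop
Round 4: pos4(id59) recv 91: fwd
Round 5: pos5(id79) recv 91: fwd
Round 6: pos0(id91) recv 91: ELECTED
Message ID 68 originates at pos 2; dropped at pos 5 in round 3

Answer: 3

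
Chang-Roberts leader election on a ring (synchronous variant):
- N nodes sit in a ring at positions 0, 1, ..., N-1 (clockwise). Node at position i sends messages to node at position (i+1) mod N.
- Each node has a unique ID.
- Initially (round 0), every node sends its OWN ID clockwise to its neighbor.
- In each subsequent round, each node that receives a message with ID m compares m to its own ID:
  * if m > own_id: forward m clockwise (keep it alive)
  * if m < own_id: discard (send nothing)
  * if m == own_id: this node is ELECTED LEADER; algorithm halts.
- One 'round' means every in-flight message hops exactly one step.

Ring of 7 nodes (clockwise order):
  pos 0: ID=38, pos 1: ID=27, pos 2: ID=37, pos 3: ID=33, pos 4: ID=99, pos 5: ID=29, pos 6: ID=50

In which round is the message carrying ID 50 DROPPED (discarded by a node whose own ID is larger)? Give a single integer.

Answer: 5

Derivation:
Round 1: pos1(id27) recv 38: fwd; pos2(id37) recv 27: drop; pos3(id33) recv 37: fwd; pos4(id99) recv 33: drop; pos5(id29) recv 99: fwd; pos6(id50) recv 29: drop; pos0(id38) recv 50: fwd
Round 2: pos2(id37) recv 38: fwd; pos4(id99) recv 37: drop; pos6(id50) recv 99: fwd; pos1(id27) recv 50: fwd
Round 3: pos3(id33) recv 38: fwd; pos0(id38) recv 99: fwd; pos2(id37) recv 50: fwd
Round 4: pos4(id99) recv 38: drop; pos1(id27) recv 99: fwd; pos3(id33) recv 50: fwd
Round 5: pos2(id37) recv 99: fwd; pos4(id99) recv 50: drop
Round 6: pos3(id33) recv 99: fwd
Round 7: pos4(id99) recv 99: ELECTED
Message ID 50 originates at pos 6; dropped at pos 4 in round 5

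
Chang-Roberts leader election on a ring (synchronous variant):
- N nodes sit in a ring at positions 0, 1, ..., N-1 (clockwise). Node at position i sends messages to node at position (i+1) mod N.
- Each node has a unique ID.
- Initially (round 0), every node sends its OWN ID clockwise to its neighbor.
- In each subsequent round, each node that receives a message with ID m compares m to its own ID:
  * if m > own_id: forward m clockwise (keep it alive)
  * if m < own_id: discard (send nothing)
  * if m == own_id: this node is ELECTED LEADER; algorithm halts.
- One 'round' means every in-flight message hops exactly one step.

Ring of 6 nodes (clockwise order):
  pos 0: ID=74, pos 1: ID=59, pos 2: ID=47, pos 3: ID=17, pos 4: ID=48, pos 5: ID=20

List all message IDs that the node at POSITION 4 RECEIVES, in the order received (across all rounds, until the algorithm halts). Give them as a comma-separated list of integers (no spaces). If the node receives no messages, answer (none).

Answer: 17,47,59,74

Derivation:
Round 1: pos1(id59) recv 74: fwd; pos2(id47) recv 59: fwd; pos3(id17) recv 47: fwd; pos4(id48) recv 17: drop; pos5(id20) recv 48: fwd; pos0(id74) recv 20: drop
Round 2: pos2(id47) recv 74: fwd; pos3(id17) recv 59: fwd; pos4(id48) recv 47: drop; pos0(id74) recv 48: drop
Round 3: pos3(id17) recv 74: fwd; pos4(id48) recv 59: fwd
Round 4: pos4(id48) recv 74: fwd; pos5(id20) recv 59: fwd
Round 5: pos5(id20) recv 74: fwd; pos0(id74) recv 59: drop
Round 6: pos0(id74) recv 74: ELECTED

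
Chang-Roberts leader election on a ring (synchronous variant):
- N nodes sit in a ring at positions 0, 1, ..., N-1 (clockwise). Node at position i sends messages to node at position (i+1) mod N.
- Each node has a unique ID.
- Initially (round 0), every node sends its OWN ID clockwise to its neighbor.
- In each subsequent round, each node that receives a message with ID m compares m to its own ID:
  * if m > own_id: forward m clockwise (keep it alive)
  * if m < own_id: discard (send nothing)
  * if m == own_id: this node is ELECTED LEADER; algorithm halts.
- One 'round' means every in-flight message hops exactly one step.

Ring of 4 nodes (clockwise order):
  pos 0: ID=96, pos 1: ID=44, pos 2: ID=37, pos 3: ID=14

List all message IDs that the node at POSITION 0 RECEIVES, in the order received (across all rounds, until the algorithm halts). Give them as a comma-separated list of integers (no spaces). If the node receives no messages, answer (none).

Answer: 14,37,44,96

Derivation:
Round 1: pos1(id44) recv 96: fwd; pos2(id37) recv 44: fwd; pos3(id14) recv 37: fwd; pos0(id96) recv 14: drop
Round 2: pos2(id37) recv 96: fwd; pos3(id14) recv 44: fwd; pos0(id96) recv 37: drop
Round 3: pos3(id14) recv 96: fwd; pos0(id96) recv 44: drop
Round 4: pos0(id96) recv 96: ELECTED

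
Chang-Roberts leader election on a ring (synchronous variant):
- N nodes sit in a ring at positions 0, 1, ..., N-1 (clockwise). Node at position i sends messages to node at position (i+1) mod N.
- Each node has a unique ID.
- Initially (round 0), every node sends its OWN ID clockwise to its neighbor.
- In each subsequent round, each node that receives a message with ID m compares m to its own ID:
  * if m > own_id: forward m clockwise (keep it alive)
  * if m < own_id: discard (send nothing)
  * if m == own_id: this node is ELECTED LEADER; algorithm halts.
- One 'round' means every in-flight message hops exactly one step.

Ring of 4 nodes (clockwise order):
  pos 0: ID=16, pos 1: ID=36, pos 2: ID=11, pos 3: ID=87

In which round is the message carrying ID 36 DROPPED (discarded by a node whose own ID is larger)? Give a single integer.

Answer: 2

Derivation:
Round 1: pos1(id36) recv 16: drop; pos2(id11) recv 36: fwd; pos3(id87) recv 11: drop; pos0(id16) recv 87: fwd
Round 2: pos3(id87) recv 36: drop; pos1(id36) recv 87: fwd
Round 3: pos2(id11) recv 87: fwd
Round 4: pos3(id87) recv 87: ELECTED
Message ID 36 originates at pos 1; dropped at pos 3 in round 2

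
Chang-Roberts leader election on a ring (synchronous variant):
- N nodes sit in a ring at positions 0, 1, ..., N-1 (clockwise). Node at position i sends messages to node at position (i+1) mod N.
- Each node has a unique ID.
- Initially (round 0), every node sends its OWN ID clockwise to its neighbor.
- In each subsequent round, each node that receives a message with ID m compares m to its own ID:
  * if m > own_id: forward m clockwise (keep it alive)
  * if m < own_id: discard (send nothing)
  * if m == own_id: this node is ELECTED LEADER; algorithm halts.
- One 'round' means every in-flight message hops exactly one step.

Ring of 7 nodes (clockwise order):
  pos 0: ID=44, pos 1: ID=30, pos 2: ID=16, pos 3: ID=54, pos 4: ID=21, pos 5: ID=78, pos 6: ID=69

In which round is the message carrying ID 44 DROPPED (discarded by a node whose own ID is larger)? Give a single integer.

Answer: 3

Derivation:
Round 1: pos1(id30) recv 44: fwd; pos2(id16) recv 30: fwd; pos3(id54) recv 16: drop; pos4(id21) recv 54: fwd; pos5(id78) recv 21: drop; pos6(id69) recv 78: fwd; pos0(id44) recv 69: fwd
Round 2: pos2(id16) recv 44: fwd; pos3(id54) recv 30: drop; pos5(id78) recv 54: drop; pos0(id44) recv 78: fwd; pos1(id30) recv 69: fwd
Round 3: pos3(id54) recv 44: drop; pos1(id30) recv 78: fwd; pos2(id16) recv 69: fwd
Round 4: pos2(id16) recv 78: fwd; pos3(id54) recv 69: fwd
Round 5: pos3(id54) recv 78: fwd; pos4(id21) recv 69: fwd
Round 6: pos4(id21) recv 78: fwd; pos5(id78) recv 69: drop
Round 7: pos5(id78) recv 78: ELECTED
Message ID 44 originates at pos 0; dropped at pos 3 in round 3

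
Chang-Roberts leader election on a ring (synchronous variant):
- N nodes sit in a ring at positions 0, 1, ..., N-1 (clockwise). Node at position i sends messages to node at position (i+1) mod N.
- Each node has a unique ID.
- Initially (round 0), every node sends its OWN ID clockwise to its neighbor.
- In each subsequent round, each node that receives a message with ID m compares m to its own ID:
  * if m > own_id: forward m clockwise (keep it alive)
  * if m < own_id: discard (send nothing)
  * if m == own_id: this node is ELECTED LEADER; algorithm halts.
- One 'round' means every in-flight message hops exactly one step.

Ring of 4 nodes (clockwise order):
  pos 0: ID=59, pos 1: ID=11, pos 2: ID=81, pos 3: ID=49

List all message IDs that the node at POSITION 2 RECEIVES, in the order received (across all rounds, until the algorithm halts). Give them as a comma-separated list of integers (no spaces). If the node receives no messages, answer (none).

Round 1: pos1(id11) recv 59: fwd; pos2(id81) recv 11: drop; pos3(id49) recv 81: fwd; pos0(id59) recv 49: drop
Round 2: pos2(id81) recv 59: drop; pos0(id59) recv 81: fwd
Round 3: pos1(id11) recv 81: fwd
Round 4: pos2(id81) recv 81: ELECTED

Answer: 11,59,81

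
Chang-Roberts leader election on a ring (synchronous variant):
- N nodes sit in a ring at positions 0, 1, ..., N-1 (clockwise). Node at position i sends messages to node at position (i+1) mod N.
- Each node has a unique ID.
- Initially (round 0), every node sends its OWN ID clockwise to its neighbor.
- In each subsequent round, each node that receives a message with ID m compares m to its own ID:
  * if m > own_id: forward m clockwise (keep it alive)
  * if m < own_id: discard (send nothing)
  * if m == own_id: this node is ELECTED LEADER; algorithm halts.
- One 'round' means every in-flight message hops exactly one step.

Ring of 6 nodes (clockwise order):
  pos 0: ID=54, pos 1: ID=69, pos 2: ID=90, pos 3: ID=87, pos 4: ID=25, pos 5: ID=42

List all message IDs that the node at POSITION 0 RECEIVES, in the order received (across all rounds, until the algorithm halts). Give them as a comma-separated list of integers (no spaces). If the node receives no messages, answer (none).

Answer: 42,87,90

Derivation:
Round 1: pos1(id69) recv 54: drop; pos2(id90) recv 69: drop; pos3(id87) recv 90: fwd; pos4(id25) recv 87: fwd; pos5(id42) recv 25: drop; pos0(id54) recv 42: drop
Round 2: pos4(id25) recv 90: fwd; pos5(id42) recv 87: fwd
Round 3: pos5(id42) recv 90: fwd; pos0(id54) recv 87: fwd
Round 4: pos0(id54) recv 90: fwd; pos1(id69) recv 87: fwd
Round 5: pos1(id69) recv 90: fwd; pos2(id90) recv 87: drop
Round 6: pos2(id90) recv 90: ELECTED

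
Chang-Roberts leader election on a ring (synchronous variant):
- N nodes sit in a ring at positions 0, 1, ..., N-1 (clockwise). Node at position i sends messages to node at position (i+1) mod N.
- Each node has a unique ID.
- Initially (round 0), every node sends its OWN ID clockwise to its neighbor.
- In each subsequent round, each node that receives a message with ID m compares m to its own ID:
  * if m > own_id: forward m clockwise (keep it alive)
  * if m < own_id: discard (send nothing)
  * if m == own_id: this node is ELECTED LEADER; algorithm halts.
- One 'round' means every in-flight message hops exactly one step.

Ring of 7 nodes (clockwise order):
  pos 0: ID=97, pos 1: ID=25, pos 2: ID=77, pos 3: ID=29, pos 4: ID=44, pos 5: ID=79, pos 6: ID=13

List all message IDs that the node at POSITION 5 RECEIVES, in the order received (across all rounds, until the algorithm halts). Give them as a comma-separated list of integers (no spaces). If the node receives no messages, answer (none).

Round 1: pos1(id25) recv 97: fwd; pos2(id77) recv 25: drop; pos3(id29) recv 77: fwd; pos4(id44) recv 29: drop; pos5(id79) recv 44: drop; pos6(id13) recv 79: fwd; pos0(id97) recv 13: drop
Round 2: pos2(id77) recv 97: fwd; pos4(id44) recv 77: fwd; pos0(id97) recv 79: drop
Round 3: pos3(id29) recv 97: fwd; pos5(id79) recv 77: drop
Round 4: pos4(id44) recv 97: fwd
Round 5: pos5(id79) recv 97: fwd
Round 6: pos6(id13) recv 97: fwd
Round 7: pos0(id97) recv 97: ELECTED

Answer: 44,77,97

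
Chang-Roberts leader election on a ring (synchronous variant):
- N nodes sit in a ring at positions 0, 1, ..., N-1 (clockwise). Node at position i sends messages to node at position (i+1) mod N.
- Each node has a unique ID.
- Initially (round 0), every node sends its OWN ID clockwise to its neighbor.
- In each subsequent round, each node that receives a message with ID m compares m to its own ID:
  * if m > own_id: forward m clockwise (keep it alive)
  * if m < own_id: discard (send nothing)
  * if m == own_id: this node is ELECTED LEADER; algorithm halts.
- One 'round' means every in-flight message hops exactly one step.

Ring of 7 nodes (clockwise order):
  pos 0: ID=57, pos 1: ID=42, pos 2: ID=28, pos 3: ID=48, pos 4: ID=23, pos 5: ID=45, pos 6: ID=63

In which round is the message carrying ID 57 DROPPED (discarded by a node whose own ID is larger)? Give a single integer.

Round 1: pos1(id42) recv 57: fwd; pos2(id28) recv 42: fwd; pos3(id48) recv 28: drop; pos4(id23) recv 48: fwd; pos5(id45) recv 23: drop; pos6(id63) recv 45: drop; pos0(id57) recv 63: fwd
Round 2: pos2(id28) recv 57: fwd; pos3(id48) recv 42: drop; pos5(id45) recv 48: fwd; pos1(id42) recv 63: fwd
Round 3: pos3(id48) recv 57: fwd; pos6(id63) recv 48: drop; pos2(id28) recv 63: fwd
Round 4: pos4(id23) recv 57: fwd; pos3(id48) recv 63: fwd
Round 5: pos5(id45) recv 57: fwd; pos4(id23) recv 63: fwd
Round 6: pos6(id63) recv 57: drop; pos5(id45) recv 63: fwd
Round 7: pos6(id63) recv 63: ELECTED
Message ID 57 originates at pos 0; dropped at pos 6 in round 6

Answer: 6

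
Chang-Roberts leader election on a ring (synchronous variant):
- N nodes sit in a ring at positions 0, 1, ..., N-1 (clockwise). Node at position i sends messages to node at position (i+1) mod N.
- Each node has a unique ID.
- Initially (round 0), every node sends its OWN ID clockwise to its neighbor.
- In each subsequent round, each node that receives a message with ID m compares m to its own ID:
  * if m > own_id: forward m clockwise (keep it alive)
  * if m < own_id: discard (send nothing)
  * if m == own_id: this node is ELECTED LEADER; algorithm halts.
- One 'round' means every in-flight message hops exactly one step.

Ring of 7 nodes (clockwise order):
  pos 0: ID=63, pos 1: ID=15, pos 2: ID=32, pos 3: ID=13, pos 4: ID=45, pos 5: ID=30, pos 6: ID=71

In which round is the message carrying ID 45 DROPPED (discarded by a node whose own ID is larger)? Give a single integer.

Round 1: pos1(id15) recv 63: fwd; pos2(id32) recv 15: drop; pos3(id13) recv 32: fwd; pos4(id45) recv 13: drop; pos5(id30) recv 45: fwd; pos6(id71) recv 30: drop; pos0(id63) recv 71: fwd
Round 2: pos2(id32) recv 63: fwd; pos4(id45) recv 32: drop; pos6(id71) recv 45: drop; pos1(id15) recv 71: fwd
Round 3: pos3(id13) recv 63: fwd; pos2(id32) recv 71: fwd
Round 4: pos4(id45) recv 63: fwd; pos3(id13) recv 71: fwd
Round 5: pos5(id30) recv 63: fwd; pos4(id45) recv 71: fwd
Round 6: pos6(id71) recv 63: drop; pos5(id30) recv 71: fwd
Round 7: pos6(id71) recv 71: ELECTED
Message ID 45 originates at pos 4; dropped at pos 6 in round 2

Answer: 2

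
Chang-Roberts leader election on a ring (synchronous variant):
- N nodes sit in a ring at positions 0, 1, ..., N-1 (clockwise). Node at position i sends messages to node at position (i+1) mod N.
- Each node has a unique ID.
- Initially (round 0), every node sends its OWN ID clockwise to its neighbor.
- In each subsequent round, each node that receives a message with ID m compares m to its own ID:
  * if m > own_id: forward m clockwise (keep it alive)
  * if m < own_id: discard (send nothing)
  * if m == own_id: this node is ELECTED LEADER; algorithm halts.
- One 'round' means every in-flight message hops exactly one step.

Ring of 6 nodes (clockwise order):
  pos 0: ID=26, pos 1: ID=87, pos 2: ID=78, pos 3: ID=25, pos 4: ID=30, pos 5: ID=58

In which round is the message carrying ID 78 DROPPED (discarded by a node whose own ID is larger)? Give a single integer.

Round 1: pos1(id87) recv 26: drop; pos2(id78) recv 87: fwd; pos3(id25) recv 78: fwd; pos4(id30) recv 25: drop; pos5(id58) recv 30: drop; pos0(id26) recv 58: fwd
Round 2: pos3(id25) recv 87: fwd; pos4(id30) recv 78: fwd; pos1(id87) recv 58: drop
Round 3: pos4(id30) recv 87: fwd; pos5(id58) recv 78: fwd
Round 4: pos5(id58) recv 87: fwd; pos0(id26) recv 78: fwd
Round 5: pos0(id26) recv 87: fwd; pos1(id87) recv 78: drop
Round 6: pos1(id87) recv 87: ELECTED
Message ID 78 originates at pos 2; dropped at pos 1 in round 5

Answer: 5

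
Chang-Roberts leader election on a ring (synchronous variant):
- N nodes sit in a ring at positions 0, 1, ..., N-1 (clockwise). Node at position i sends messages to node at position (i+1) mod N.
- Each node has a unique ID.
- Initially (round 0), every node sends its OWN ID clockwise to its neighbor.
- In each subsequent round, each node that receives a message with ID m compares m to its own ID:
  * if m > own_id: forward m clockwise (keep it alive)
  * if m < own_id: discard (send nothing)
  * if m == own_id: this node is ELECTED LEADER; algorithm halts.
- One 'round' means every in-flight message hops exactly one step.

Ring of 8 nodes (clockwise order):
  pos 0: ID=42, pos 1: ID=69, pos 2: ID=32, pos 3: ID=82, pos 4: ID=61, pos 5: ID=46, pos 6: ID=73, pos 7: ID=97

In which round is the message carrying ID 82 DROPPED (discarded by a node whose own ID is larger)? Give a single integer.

Answer: 4

Derivation:
Round 1: pos1(id69) recv 42: drop; pos2(id32) recv 69: fwd; pos3(id82) recv 32: drop; pos4(id61) recv 82: fwd; pos5(id46) recv 61: fwd; pos6(id73) recv 46: drop; pos7(id97) recv 73: drop; pos0(id42) recv 97: fwd
Round 2: pos3(id82) recv 69: drop; pos5(id46) recv 82: fwd; pos6(id73) recv 61: drop; pos1(id69) recv 97: fwd
Round 3: pos6(id73) recv 82: fwd; pos2(id32) recv 97: fwd
Round 4: pos7(id97) recv 82: drop; pos3(id82) recv 97: fwd
Round 5: pos4(id61) recv 97: fwd
Round 6: pos5(id46) recv 97: fwd
Round 7: pos6(id73) recv 97: fwd
Round 8: pos7(id97) recv 97: ELECTED
Message ID 82 originates at pos 3; dropped at pos 7 in round 4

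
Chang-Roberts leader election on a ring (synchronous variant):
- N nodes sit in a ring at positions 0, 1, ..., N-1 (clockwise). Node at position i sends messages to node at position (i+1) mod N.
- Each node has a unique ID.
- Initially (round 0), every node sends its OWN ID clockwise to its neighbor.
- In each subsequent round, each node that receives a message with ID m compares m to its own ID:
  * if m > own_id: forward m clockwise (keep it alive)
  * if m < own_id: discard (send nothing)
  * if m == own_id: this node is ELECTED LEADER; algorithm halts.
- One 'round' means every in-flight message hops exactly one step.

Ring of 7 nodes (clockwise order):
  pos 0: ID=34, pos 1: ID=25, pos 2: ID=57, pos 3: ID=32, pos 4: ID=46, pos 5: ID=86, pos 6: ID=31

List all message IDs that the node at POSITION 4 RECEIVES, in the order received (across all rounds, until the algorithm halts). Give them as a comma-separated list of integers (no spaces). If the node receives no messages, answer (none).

Round 1: pos1(id25) recv 34: fwd; pos2(id57) recv 25: drop; pos3(id32) recv 57: fwd; pos4(id46) recv 32: drop; pos5(id86) recv 46: drop; pos6(id31) recv 86: fwd; pos0(id34) recv 31: drop
Round 2: pos2(id57) recv 34: drop; pos4(id46) recv 57: fwd; pos0(id34) recv 86: fwd
Round 3: pos5(id86) recv 57: drop; pos1(id25) recv 86: fwd
Round 4: pos2(id57) recv 86: fwd
Round 5: pos3(id32) recv 86: fwd
Round 6: pos4(id46) recv 86: fwd
Round 7: pos5(id86) recv 86: ELECTED

Answer: 32,57,86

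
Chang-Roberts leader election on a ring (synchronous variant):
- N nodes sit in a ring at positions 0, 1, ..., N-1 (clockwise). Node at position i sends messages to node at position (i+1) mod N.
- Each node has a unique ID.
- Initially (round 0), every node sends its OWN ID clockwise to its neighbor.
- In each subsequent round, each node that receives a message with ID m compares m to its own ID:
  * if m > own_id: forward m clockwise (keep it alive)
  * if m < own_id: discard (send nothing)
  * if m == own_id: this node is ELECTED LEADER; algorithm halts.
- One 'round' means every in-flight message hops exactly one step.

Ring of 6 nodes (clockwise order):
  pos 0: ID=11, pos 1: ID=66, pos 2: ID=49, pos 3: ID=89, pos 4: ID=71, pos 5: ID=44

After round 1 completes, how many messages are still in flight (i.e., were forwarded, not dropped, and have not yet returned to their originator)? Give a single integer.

Answer: 4

Derivation:
Round 1: pos1(id66) recv 11: drop; pos2(id49) recv 66: fwd; pos3(id89) recv 49: drop; pos4(id71) recv 89: fwd; pos5(id44) recv 71: fwd; pos0(id11) recv 44: fwd
After round 1: 4 messages still in flight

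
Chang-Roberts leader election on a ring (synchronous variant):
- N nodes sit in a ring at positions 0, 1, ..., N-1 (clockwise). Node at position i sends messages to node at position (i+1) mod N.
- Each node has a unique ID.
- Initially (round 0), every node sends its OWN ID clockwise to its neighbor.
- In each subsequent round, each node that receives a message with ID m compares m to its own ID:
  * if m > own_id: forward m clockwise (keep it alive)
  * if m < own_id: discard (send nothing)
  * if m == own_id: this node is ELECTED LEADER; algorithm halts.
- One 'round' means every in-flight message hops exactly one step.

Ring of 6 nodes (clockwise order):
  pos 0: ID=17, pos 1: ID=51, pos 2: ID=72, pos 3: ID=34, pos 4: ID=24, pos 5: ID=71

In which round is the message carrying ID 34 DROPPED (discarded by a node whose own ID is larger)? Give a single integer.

Answer: 2

Derivation:
Round 1: pos1(id51) recv 17: drop; pos2(id72) recv 51: drop; pos3(id34) recv 72: fwd; pos4(id24) recv 34: fwd; pos5(id71) recv 24: drop; pos0(id17) recv 71: fwd
Round 2: pos4(id24) recv 72: fwd; pos5(id71) recv 34: drop; pos1(id51) recv 71: fwd
Round 3: pos5(id71) recv 72: fwd; pos2(id72) recv 71: drop
Round 4: pos0(id17) recv 72: fwd
Round 5: pos1(id51) recv 72: fwd
Round 6: pos2(id72) recv 72: ELECTED
Message ID 34 originates at pos 3; dropped at pos 5 in round 2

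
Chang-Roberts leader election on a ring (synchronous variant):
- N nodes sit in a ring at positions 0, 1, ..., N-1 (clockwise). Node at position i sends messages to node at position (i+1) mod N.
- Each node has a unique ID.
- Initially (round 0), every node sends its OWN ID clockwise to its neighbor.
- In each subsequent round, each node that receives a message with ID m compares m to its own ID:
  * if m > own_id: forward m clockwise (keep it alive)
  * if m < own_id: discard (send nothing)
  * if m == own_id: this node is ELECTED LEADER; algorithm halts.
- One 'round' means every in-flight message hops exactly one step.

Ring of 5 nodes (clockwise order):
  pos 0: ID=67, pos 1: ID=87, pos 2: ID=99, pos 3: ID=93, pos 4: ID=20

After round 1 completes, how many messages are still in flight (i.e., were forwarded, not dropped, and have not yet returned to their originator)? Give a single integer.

Round 1: pos1(id87) recv 67: drop; pos2(id99) recv 87: drop; pos3(id93) recv 99: fwd; pos4(id20) recv 93: fwd; pos0(id67) recv 20: drop
After round 1: 2 messages still in flight

Answer: 2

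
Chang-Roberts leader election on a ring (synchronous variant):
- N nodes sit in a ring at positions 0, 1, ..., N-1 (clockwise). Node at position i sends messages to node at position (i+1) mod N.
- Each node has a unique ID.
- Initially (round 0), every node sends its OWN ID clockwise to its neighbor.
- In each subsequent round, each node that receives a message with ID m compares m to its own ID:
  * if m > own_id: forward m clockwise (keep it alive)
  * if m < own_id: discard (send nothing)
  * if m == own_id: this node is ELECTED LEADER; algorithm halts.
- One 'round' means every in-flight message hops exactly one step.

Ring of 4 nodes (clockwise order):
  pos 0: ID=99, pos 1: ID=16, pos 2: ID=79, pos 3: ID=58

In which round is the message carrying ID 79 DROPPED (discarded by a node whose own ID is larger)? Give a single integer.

Answer: 2

Derivation:
Round 1: pos1(id16) recv 99: fwd; pos2(id79) recv 16: drop; pos3(id58) recv 79: fwd; pos0(id99) recv 58: drop
Round 2: pos2(id79) recv 99: fwd; pos0(id99) recv 79: drop
Round 3: pos3(id58) recv 99: fwd
Round 4: pos0(id99) recv 99: ELECTED
Message ID 79 originates at pos 2; dropped at pos 0 in round 2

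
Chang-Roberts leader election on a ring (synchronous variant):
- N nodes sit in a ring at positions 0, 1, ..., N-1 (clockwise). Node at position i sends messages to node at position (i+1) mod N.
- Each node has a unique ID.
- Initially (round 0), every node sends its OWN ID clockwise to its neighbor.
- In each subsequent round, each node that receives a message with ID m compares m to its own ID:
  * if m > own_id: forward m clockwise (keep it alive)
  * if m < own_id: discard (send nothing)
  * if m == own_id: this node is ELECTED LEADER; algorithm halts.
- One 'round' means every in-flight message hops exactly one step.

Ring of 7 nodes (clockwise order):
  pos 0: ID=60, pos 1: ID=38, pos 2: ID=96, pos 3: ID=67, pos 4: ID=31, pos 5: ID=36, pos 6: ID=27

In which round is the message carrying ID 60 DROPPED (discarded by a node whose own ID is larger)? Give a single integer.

Round 1: pos1(id38) recv 60: fwd; pos2(id96) recv 38: drop; pos3(id67) recv 96: fwd; pos4(id31) recv 67: fwd; pos5(id36) recv 31: drop; pos6(id27) recv 36: fwd; pos0(id60) recv 27: drop
Round 2: pos2(id96) recv 60: drop; pos4(id31) recv 96: fwd; pos5(id36) recv 67: fwd; pos0(id60) recv 36: drop
Round 3: pos5(id36) recv 96: fwd; pos6(id27) recv 67: fwd
Round 4: pos6(id27) recv 96: fwd; pos0(id60) recv 67: fwd
Round 5: pos0(id60) recv 96: fwd; pos1(id38) recv 67: fwd
Round 6: pos1(id38) recv 96: fwd; pos2(id96) recv 67: drop
Round 7: pos2(id96) recv 96: ELECTED
Message ID 60 originates at pos 0; dropped at pos 2 in round 2

Answer: 2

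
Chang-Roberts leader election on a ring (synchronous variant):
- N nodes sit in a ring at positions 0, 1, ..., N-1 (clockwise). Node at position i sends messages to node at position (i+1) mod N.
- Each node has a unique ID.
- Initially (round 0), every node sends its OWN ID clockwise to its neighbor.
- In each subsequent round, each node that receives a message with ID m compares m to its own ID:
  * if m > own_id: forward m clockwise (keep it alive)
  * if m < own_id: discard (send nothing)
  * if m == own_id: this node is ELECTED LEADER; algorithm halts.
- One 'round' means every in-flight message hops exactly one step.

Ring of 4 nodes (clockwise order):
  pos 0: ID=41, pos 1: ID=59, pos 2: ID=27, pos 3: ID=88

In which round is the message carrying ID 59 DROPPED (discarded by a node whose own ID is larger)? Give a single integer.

Round 1: pos1(id59) recv 41: drop; pos2(id27) recv 59: fwd; pos3(id88) recv 27: drop; pos0(id41) recv 88: fwd
Round 2: pos3(id88) recv 59: drop; pos1(id59) recv 88: fwd
Round 3: pos2(id27) recv 88: fwd
Round 4: pos3(id88) recv 88: ELECTED
Message ID 59 originates at pos 1; dropped at pos 3 in round 2

Answer: 2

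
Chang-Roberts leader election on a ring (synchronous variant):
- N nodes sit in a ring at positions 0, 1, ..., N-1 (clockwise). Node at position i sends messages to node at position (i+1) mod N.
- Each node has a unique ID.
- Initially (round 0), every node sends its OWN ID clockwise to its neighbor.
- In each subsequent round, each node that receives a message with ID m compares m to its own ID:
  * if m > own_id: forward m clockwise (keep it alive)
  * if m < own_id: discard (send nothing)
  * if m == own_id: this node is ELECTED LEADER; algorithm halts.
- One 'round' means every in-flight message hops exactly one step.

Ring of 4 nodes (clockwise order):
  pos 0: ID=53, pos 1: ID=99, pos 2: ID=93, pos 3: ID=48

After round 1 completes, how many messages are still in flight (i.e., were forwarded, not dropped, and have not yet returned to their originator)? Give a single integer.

Answer: 2

Derivation:
Round 1: pos1(id99) recv 53: drop; pos2(id93) recv 99: fwd; pos3(id48) recv 93: fwd; pos0(id53) recv 48: drop
After round 1: 2 messages still in flight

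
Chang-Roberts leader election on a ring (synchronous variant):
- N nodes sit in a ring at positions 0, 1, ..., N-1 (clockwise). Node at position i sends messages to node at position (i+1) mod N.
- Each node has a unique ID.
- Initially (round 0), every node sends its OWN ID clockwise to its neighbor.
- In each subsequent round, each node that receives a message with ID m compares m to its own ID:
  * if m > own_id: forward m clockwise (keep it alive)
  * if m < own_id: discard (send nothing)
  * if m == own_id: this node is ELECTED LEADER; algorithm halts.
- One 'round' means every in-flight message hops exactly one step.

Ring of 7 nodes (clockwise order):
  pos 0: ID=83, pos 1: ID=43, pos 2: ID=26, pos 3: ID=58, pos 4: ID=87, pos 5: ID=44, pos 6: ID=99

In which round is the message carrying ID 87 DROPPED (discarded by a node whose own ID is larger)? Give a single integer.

Round 1: pos1(id43) recv 83: fwd; pos2(id26) recv 43: fwd; pos3(id58) recv 26: drop; pos4(id87) recv 58: drop; pos5(id44) recv 87: fwd; pos6(id99) recv 44: drop; pos0(id83) recv 99: fwd
Round 2: pos2(id26) recv 83: fwd; pos3(id58) recv 43: drop; pos6(id99) recv 87: drop; pos1(id43) recv 99: fwd
Round 3: pos3(id58) recv 83: fwd; pos2(id26) recv 99: fwd
Round 4: pos4(id87) recv 83: drop; pos3(id58) recv 99: fwd
Round 5: pos4(id87) recv 99: fwd
Round 6: pos5(id44) recv 99: fwd
Round 7: pos6(id99) recv 99: ELECTED
Message ID 87 originates at pos 4; dropped at pos 6 in round 2

Answer: 2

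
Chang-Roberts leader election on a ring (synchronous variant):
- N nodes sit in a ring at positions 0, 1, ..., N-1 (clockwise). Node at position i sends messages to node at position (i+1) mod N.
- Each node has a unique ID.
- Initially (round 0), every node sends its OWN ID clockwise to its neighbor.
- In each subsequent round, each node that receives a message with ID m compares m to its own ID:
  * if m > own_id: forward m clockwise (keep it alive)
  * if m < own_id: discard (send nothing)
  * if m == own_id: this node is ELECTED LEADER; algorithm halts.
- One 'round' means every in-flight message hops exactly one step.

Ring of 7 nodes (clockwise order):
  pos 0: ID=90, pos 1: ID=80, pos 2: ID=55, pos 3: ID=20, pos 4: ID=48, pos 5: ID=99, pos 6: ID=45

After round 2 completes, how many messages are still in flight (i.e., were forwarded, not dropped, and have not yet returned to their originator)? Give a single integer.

Round 1: pos1(id80) recv 90: fwd; pos2(id55) recv 80: fwd; pos3(id20) recv 55: fwd; pos4(id48) recv 20: drop; pos5(id99) recv 48: drop; pos6(id45) recv 99: fwd; pos0(id90) recv 45: drop
Round 2: pos2(id55) recv 90: fwd; pos3(id20) recv 80: fwd; pos4(id48) recv 55: fwd; pos0(id90) recv 99: fwd
After round 2: 4 messages still in flight

Answer: 4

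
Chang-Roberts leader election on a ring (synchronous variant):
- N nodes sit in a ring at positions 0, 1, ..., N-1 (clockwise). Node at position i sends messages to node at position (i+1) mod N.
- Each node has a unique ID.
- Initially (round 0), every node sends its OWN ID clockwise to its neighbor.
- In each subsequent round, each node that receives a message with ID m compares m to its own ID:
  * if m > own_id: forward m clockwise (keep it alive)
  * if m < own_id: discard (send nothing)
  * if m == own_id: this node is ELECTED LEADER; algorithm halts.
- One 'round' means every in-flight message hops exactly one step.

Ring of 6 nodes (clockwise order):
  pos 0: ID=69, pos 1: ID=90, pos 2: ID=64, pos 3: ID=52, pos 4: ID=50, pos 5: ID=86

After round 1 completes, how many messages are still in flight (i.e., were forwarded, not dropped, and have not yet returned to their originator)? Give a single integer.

Round 1: pos1(id90) recv 69: drop; pos2(id64) recv 90: fwd; pos3(id52) recv 64: fwd; pos4(id50) recv 52: fwd; pos5(id86) recv 50: drop; pos0(id69) recv 86: fwd
After round 1: 4 messages still in flight

Answer: 4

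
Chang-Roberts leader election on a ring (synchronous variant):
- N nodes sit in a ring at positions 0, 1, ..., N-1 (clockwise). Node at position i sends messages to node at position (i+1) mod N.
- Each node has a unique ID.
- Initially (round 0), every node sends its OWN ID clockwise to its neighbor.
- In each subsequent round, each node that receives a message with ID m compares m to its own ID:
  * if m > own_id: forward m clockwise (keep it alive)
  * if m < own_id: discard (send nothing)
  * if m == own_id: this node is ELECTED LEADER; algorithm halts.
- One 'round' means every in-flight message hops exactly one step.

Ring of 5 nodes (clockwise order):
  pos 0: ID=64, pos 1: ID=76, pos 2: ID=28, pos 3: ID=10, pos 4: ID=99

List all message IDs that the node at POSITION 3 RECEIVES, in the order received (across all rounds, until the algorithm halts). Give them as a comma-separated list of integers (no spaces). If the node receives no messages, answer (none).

Round 1: pos1(id76) recv 64: drop; pos2(id28) recv 76: fwd; pos3(id10) recv 28: fwd; pos4(id99) recv 10: drop; pos0(id64) recv 99: fwd
Round 2: pos3(id10) recv 76: fwd; pos4(id99) recv 28: drop; pos1(id76) recv 99: fwd
Round 3: pos4(id99) recv 76: drop; pos2(id28) recv 99: fwd
Round 4: pos3(id10) recv 99: fwd
Round 5: pos4(id99) recv 99: ELECTED

Answer: 28,76,99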